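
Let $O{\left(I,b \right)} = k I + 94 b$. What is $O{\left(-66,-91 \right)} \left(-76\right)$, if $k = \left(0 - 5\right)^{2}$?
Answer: $775504$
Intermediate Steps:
$k = 25$ ($k = \left(-5\right)^{2} = 25$)
$O{\left(I,b \right)} = 25 I + 94 b$
$O{\left(-66,-91 \right)} \left(-76\right) = \left(25 \left(-66\right) + 94 \left(-91\right)\right) \left(-76\right) = \left(-1650 - 8554\right) \left(-76\right) = \left(-10204\right) \left(-76\right) = 775504$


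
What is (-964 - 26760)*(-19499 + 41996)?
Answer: -623706828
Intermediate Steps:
(-964 - 26760)*(-19499 + 41996) = -27724*22497 = -623706828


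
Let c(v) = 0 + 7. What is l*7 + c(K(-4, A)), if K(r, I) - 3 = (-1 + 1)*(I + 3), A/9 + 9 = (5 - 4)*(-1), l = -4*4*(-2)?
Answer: 231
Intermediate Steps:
l = 32 (l = -16*(-2) = 32)
A = -90 (A = -81 + 9*((5 - 4)*(-1)) = -81 + 9*(1*(-1)) = -81 + 9*(-1) = -81 - 9 = -90)
K(r, I) = 3 (K(r, I) = 3 + (-1 + 1)*(I + 3) = 3 + 0*(3 + I) = 3 + 0 = 3)
c(v) = 7
l*7 + c(K(-4, A)) = 32*7 + 7 = 224 + 7 = 231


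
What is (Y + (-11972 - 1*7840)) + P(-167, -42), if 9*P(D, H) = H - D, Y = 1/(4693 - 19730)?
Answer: -2679337780/135333 ≈ -19798.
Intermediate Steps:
Y = -1/15037 (Y = 1/(-15037) = -1/15037 ≈ -6.6503e-5)
P(D, H) = -D/9 + H/9 (P(D, H) = (H - D)/9 = -D/9 + H/9)
(Y + (-11972 - 1*7840)) + P(-167, -42) = (-1/15037 + (-11972 - 1*7840)) + (-1/9*(-167) + (1/9)*(-42)) = (-1/15037 + (-11972 - 7840)) + (167/9 - 14/3) = (-1/15037 - 19812) + 125/9 = -297913045/15037 + 125/9 = -2679337780/135333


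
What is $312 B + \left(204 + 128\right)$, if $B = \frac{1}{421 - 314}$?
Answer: $\frac{35836}{107} \approx 334.92$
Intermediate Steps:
$B = \frac{1}{107} \approx 0.0093458$
$312 B + \left(204 + 128\right) = 312 \cdot \frac{1}{107} + \left(204 + 128\right) = \frac{312}{107} + 332 = \frac{35836}{107}$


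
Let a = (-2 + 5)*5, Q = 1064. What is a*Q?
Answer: 15960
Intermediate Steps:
a = 15 (a = 3*5 = 15)
a*Q = 15*1064 = 15960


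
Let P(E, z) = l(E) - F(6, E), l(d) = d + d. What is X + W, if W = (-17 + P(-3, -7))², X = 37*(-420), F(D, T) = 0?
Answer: -15011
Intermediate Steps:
X = -15540
l(d) = 2*d
P(E, z) = 2*E (P(E, z) = 2*E - 1*0 = 2*E + 0 = 2*E)
W = 529 (W = (-17 + 2*(-3))² = (-17 - 6)² = (-23)² = 529)
X + W = -15540 + 529 = -15011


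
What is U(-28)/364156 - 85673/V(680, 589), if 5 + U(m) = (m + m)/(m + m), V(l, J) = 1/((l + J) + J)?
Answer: -14491627530927/91039 ≈ -1.5918e+8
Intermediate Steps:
V(l, J) = 1/(l + 2*J) (V(l, J) = 1/((J + l) + J) = 1/(l + 2*J))
U(m) = -4 (U(m) = -5 + (m + m)/(m + m) = -5 + (2*m)/((2*m)) = -5 + (2*m)*(1/(2*m)) = -5 + 1 = -4)
U(-28)/364156 - 85673/V(680, 589) = -4/364156 - 85673/(1/(680 + 2*589)) = -4*1/364156 - 85673/(1/(680 + 1178)) = -1/91039 - 85673/(1/1858) = -1/91039 - 85673/1/1858 = -1/91039 - 85673*1858 = -1/91039 - 159180434 = -14491627530927/91039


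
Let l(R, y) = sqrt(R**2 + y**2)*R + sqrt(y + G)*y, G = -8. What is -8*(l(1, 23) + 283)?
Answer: -2264 - 184*sqrt(15) - 8*sqrt(530) ≈ -3160.8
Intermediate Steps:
l(R, y) = R*sqrt(R**2 + y**2) + y*sqrt(-8 + y) (l(R, y) = sqrt(R**2 + y**2)*R + sqrt(y - 8)*y = R*sqrt(R**2 + y**2) + sqrt(-8 + y)*y = R*sqrt(R**2 + y**2) + y*sqrt(-8 + y))
-8*(l(1, 23) + 283) = -8*((1*sqrt(1**2 + 23**2) + 23*sqrt(-8 + 23)) + 283) = -8*((1*sqrt(1 + 529) + 23*sqrt(15)) + 283) = -8*((1*sqrt(530) + 23*sqrt(15)) + 283) = -8*((sqrt(530) + 23*sqrt(15)) + 283) = -8*(283 + sqrt(530) + 23*sqrt(15)) = -2264 - 184*sqrt(15) - 8*sqrt(530)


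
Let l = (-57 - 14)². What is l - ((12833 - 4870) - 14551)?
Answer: 11629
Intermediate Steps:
l = 5041 (l = (-71)² = 5041)
l - ((12833 - 4870) - 14551) = 5041 - ((12833 - 4870) - 14551) = 5041 - (7963 - 14551) = 5041 - 1*(-6588) = 5041 + 6588 = 11629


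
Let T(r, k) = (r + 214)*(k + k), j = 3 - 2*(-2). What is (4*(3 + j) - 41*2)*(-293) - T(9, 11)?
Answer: 7400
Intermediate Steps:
j = 7 (j = 3 + 4 = 7)
T(r, k) = 2*k*(214 + r) (T(r, k) = (214 + r)*(2*k) = 2*k*(214 + r))
(4*(3 + j) - 41*2)*(-293) - T(9, 11) = (4*(3 + 7) - 41*2)*(-293) - 2*11*(214 + 9) = (4*10 - 82)*(-293) - 2*11*223 = (40 - 82)*(-293) - 1*4906 = -42*(-293) - 4906 = 12306 - 4906 = 7400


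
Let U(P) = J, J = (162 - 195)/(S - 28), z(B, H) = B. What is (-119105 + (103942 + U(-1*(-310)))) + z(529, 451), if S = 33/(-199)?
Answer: -82017003/5605 ≈ -14633.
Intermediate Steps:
S = -33/199 (S = 33*(-1/199) = -33/199 ≈ -0.16583)
J = 6567/5605 (J = (162 - 195)/(-33/199 - 28) = -33/(-5605/199) = -33*(-199/5605) = 6567/5605 ≈ 1.1716)
U(P) = 6567/5605
(-119105 + (103942 + U(-1*(-310)))) + z(529, 451) = (-119105 + (103942 + 6567/5605)) + 529 = (-119105 + 582601477/5605) + 529 = -84982048/5605 + 529 = -82017003/5605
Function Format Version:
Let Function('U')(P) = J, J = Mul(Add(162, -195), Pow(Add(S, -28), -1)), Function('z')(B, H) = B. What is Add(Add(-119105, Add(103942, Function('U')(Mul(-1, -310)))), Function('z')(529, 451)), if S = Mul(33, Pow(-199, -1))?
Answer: Rational(-82017003, 5605) ≈ -14633.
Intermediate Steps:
S = Rational(-33, 199) (S = Mul(33, Rational(-1, 199)) = Rational(-33, 199) ≈ -0.16583)
J = Rational(6567, 5605) (J = Mul(Add(162, -195), Pow(Add(Rational(-33, 199), -28), -1)) = Mul(-33, Pow(Rational(-5605, 199), -1)) = Mul(-33, Rational(-199, 5605)) = Rational(6567, 5605) ≈ 1.1716)
Function('U')(P) = Rational(6567, 5605)
Add(Add(-119105, Add(103942, Function('U')(Mul(-1, -310)))), Function('z')(529, 451)) = Add(Add(-119105, Add(103942, Rational(6567, 5605))), 529) = Add(Add(-119105, Rational(582601477, 5605)), 529) = Add(Rational(-84982048, 5605), 529) = Rational(-82017003, 5605)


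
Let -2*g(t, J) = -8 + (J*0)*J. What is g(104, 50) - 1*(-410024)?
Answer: 410028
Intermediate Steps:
g(t, J) = 4 (g(t, J) = -(-8 + (J*0)*J)/2 = -(-8 + 0*J)/2 = -(-8 + 0)/2 = -1/2*(-8) = 4)
g(104, 50) - 1*(-410024) = 4 - 1*(-410024) = 4 + 410024 = 410028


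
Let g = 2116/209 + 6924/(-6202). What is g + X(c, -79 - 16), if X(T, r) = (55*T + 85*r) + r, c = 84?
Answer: -2294948792/648109 ≈ -3541.0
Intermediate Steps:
X(T, r) = 55*T + 86*r
g = 5838158/648109 (g = 2116*(1/209) + 6924*(-1/6202) = 2116/209 - 3462/3101 = 5838158/648109 ≈ 9.0080)
g + X(c, -79 - 16) = 5838158/648109 + (55*84 + 86*(-79 - 16)) = 5838158/648109 + (4620 + 86*(-95)) = 5838158/648109 + (4620 - 8170) = 5838158/648109 - 3550 = -2294948792/648109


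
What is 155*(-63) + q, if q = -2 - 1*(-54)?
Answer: -9713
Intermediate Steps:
q = 52 (q = -2 + 54 = 52)
155*(-63) + q = 155*(-63) + 52 = -9765 + 52 = -9713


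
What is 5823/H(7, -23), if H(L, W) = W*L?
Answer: -5823/161 ≈ -36.168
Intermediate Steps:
H(L, W) = L*W
5823/H(7, -23) = 5823/((7*(-23))) = 5823/(-161) = 5823*(-1/161) = -5823/161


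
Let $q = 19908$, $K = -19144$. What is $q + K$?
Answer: $764$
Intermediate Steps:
$q + K = 19908 - 19144 = 764$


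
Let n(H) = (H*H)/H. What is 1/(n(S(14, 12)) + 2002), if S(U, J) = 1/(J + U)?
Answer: 26/52053 ≈ 0.00049949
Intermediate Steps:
n(H) = H (n(H) = H²/H = H)
1/(n(S(14, 12)) + 2002) = 1/(1/(12 + 14) + 2002) = 1/(1/26 + 2002) = 1/(52053/26) = 26/52053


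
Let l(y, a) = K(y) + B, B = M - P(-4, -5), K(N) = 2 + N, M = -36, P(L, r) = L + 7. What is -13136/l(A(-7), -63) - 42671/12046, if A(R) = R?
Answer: 39089683/132506 ≈ 295.00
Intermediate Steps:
P(L, r) = 7 + L
B = -39 (B = -36 - (7 - 4) = -36 - 1*3 = -36 - 3 = -39)
l(y, a) = -37 + y (l(y, a) = (2 + y) - 39 = -37 + y)
-13136/l(A(-7), -63) - 42671/12046 = -13136/(-37 - 7) - 42671/12046 = -13136/(-44) - 42671*1/12046 = -13136*(-1/44) - 42671/12046 = 3284/11 - 42671/12046 = 39089683/132506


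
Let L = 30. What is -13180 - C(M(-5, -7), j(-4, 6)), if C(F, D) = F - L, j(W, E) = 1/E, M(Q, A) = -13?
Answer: -13137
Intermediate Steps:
C(F, D) = -30 + F (C(F, D) = F - 1*30 = F - 30 = -30 + F)
-13180 - C(M(-5, -7), j(-4, 6)) = -13180 - (-30 - 13) = -13180 - 1*(-43) = -13180 + 43 = -13137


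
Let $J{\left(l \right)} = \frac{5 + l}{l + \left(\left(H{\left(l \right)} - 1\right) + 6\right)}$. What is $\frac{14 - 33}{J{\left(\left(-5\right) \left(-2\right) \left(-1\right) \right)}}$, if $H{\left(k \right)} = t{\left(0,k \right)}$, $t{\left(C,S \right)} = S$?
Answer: $-57$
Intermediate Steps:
$H{\left(k \right)} = k$
$J{\left(l \right)} = \frac{5 + l}{5 + 2 l}$ ($J{\left(l \right)} = \frac{5 + l}{l + \left(\left(l - 1\right) + 6\right)} = \frac{5 + l}{l + \left(\left(-1 + l\right) + 6\right)} = \frac{5 + l}{l + \left(5 + l\right)} = \frac{5 + l}{5 + 2 l}$)
$\frac{14 - 33}{J{\left(\left(-5\right) \left(-2\right) \left(-1\right) \right)}} = \frac{14 - 33}{\frac{1}{5 + 2 \left(-5\right) \left(-2\right) \left(-1\right)} \left(5 + \left(-5\right) \left(-2\right) \left(-1\right)\right)} = \frac{14 - 33}{\frac{1}{5 + 2 \cdot 10 \left(-1\right)} \left(5 + 10 \left(-1\right)\right)} = \frac{1}{\frac{1}{5 + 2 \left(-10\right)} \left(5 - 10\right)} \left(-19\right) = \frac{1}{\frac{1}{5 - 20} \left(-5\right)} \left(-19\right) = \frac{1}{\frac{1}{-15} \left(-5\right)} \left(-19\right) = \frac{1}{\left(- \frac{1}{15}\right) \left(-5\right)} \left(-19\right) = \frac{1}{\frac{1}{3}} \left(-19\right) = 3 \left(-19\right) = -57$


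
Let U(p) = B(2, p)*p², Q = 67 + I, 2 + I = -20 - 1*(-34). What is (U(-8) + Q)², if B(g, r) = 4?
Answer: 112225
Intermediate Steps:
I = 12 (I = -2 + (-20 - 1*(-34)) = -2 + (-20 + 34) = -2 + 14 = 12)
Q = 79 (Q = 67 + 12 = 79)
U(p) = 4*p²
(U(-8) + Q)² = (4*(-8)² + 79)² = (4*64 + 79)² = (256 + 79)² = 335² = 112225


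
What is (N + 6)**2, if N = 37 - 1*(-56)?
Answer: 9801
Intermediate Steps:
N = 93 (N = 37 + 56 = 93)
(N + 6)**2 = (93 + 6)**2 = 99**2 = 9801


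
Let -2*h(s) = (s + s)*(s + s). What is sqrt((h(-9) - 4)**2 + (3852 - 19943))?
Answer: sqrt(11465) ≈ 107.07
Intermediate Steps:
h(s) = -2*s**2 (h(s) = -(s + s)*(s + s)/2 = -2*s*2*s/2 = -2*s**2)
sqrt((h(-9) - 4)**2 + (3852 - 19943)) = sqrt((-2*(-9)**2 - 4)**2 + (3852 - 19943)) = sqrt((-2*81 - 4)**2 - 16091) = sqrt((-162 - 4)**2 - 16091) = sqrt((-166)**2 - 16091) = sqrt(27556 - 16091) = sqrt(11465)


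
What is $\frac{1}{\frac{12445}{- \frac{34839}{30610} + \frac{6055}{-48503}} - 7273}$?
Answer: $- \frac{267877081}{4587813317163} \approx -5.8389 \cdot 10^{-5}$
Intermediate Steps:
$\frac{1}{\frac{12445}{- \frac{34839}{30610} + \frac{6055}{-48503}} - 7273} = \frac{1}{\frac{12445}{\left(-34839\right) \frac{1}{30610} + 6055 \left(- \frac{1}{48503}\right)} + \left(\left(-12115 - 24247\right) + 29089\right)} = \frac{1}{\frac{12445}{- \frac{34839}{30610} - \frac{865}{6929}} + \left(-36362 + 29089\right)} = \frac{1}{\frac{12445}{- \frac{267877081}{212096690}} - 7273} = \frac{1}{12445 \left(- \frac{212096690}{267877081}\right) - 7273} = \frac{1}{- \frac{2639543307050}{267877081} - 7273} = \frac{1}{- \frac{4587813317163}{267877081}} = - \frac{267877081}{4587813317163}$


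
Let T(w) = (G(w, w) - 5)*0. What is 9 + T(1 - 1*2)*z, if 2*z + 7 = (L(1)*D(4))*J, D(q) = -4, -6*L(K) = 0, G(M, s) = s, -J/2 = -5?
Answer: 9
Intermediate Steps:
J = 10 (J = -2*(-5) = 10)
L(K) = 0 (L(K) = -⅙*0 = 0)
z = -7/2 (z = -7/2 + ((0*(-4))*10)/2 = -7/2 + (0*10)/2 = -7/2 + (½)*0 = -7/2 + 0 = -7/2 ≈ -3.5000)
T(w) = 0 (T(w) = (w - 5)*0 = (-5 + w)*0 = 0)
9 + T(1 - 1*2)*z = 9 + 0*(-7/2) = 9 + 0 = 9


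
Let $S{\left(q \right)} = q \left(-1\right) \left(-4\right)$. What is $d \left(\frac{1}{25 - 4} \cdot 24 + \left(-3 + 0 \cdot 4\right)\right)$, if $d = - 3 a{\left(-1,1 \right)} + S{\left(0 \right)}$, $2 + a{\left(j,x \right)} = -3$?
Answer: $- \frac{195}{7} \approx -27.857$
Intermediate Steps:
$a{\left(j,x \right)} = -5$ ($a{\left(j,x \right)} = -2 - 3 = -5$)
$S{\left(q \right)} = 4 q$ ($S{\left(q \right)} = - q \left(-4\right) = 4 q$)
$d = 15$ ($d = \left(-3\right) \left(-5\right) + 4 \cdot 0 = 15 + 0 = 15$)
$d \left(\frac{1}{25 - 4} \cdot 24 + \left(-3 + 0 \cdot 4\right)\right) = 15 \left(\frac{1}{25 - 4} \cdot 24 + \left(-3 + 0 \cdot 4\right)\right) = 15 \left(\frac{1}{21} \cdot 24 + \left(-3 + 0\right)\right) = 15 \left(\frac{1}{21} \cdot 24 - 3\right) = 15 \left(\frac{8}{7} - 3\right) = 15 \left(- \frac{13}{7}\right) = - \frac{195}{7}$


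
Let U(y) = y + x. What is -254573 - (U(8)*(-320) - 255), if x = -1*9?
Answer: -254638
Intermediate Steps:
x = -9
U(y) = -9 + y (U(y) = y - 9 = -9 + y)
-254573 - (U(8)*(-320) - 255) = -254573 - ((-9 + 8)*(-320) - 255) = -254573 - (-1*(-320) - 255) = -254573 - (320 - 255) = -254573 - 1*65 = -254573 - 65 = -254638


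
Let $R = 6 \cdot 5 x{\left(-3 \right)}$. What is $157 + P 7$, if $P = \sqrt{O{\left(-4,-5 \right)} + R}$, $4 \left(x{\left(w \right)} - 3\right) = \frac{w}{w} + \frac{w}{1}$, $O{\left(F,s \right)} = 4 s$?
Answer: $157 + 7 \sqrt{55} \approx 208.91$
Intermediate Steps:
$x{\left(w \right)} = \frac{13}{4} + \frac{w}{4}$ ($x{\left(w \right)} = 3 + \frac{\frac{w}{w} + \frac{w}{1}}{4} = 3 + \frac{1 + w 1}{4} = 3 + \frac{1 + w}{4} = 3 + \left(\frac{1}{4} + \frac{w}{4}\right) = \frac{13}{4} + \frac{w}{4}$)
$R = 75$ ($R = 6 \cdot 5 \left(\frac{13}{4} + \frac{1}{4} \left(-3\right)\right) = 30 \left(\frac{13}{4} - \frac{3}{4}\right) = 30 \cdot \frac{5}{2} = 75$)
$P = \sqrt{55}$ ($P = \sqrt{4 \left(-5\right) + 75} = \sqrt{-20 + 75} = \sqrt{55} \approx 7.4162$)
$157 + P 7 = 157 + \sqrt{55} \cdot 7 = 157 + 7 \sqrt{55}$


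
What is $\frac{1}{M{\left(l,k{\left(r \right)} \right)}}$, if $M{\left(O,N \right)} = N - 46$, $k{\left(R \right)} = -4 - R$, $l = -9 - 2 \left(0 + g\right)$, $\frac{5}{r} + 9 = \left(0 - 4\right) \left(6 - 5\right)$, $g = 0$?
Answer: $- \frac{13}{645} \approx -0.020155$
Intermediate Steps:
$r = - \frac{5}{13}$ ($r = \frac{5}{-9 + \left(0 - 4\right) \left(6 - 5\right)} = \frac{5}{-9 - 4} = \frac{5}{-13} = 5 \left(- \frac{1}{13}\right) = - \frac{5}{13} \approx -0.38462$)
$l = -9$ ($l = -9 - 2 \left(0 + 0\right) = -9 - 2 \cdot 0 = -9 - 0 = -9 + 0 = -9$)
$M{\left(O,N \right)} = -46 + N$
$\frac{1}{M{\left(l,k{\left(r \right)} \right)}} = \frac{1}{-46 - \frac{47}{13}} = \frac{1}{- \frac{645}{13}} = - \frac{13}{645}$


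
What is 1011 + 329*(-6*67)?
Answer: -131247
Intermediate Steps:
1011 + 329*(-6*67) = 1011 + 329*(-402) = 1011 - 132258 = -131247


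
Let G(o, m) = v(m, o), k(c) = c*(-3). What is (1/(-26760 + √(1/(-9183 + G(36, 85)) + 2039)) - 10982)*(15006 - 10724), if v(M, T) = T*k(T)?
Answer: -55019661364542709186/1170010634729 - 2141*√87091314882/2340021269458 ≈ -4.7025e+7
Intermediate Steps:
k(c) = -3*c
v(M, T) = -3*T² (v(M, T) = T*(-3*T) = -3*T²)
G(o, m) = -3*o²
(1/(-26760 + √(1/(-9183 + G(36, 85)) + 2039)) - 10982)*(15006 - 10724) = (1/(-26760 + √(1/(-9183 - 3*36²) + 2039)) - 10982)*(15006 - 10724) = (1/(-26760 + √(1/(-9183 - 3*1296) + 2039)) - 10982)*4282 = (1/(-26760 + √(1/(-9183 - 3888) + 2039)) - 10982)*4282 = (1/(-26760 + √(1/(-13071) + 2039)) - 10982)*4282 = (1/(-26760 + √(-1/13071 + 2039)) - 10982)*4282 = (1/(-26760 + √(26651768/13071)) - 10982)*4282 = (1/(-26760 + 2*√87091314882/13071) - 10982)*4282 = (-10982 + 1/(-26760 + 2*√87091314882/13071))*4282 = -47024924 + 4282/(-26760 + 2*√87091314882/13071)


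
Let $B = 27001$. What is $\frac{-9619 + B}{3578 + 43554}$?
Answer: $\frac{8691}{23566} \approx 0.36879$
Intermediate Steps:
$\frac{-9619 + B}{3578 + 43554} = \frac{-9619 + 27001}{3578 + 43554} = \frac{17382}{47132} = 17382 \cdot \frac{1}{47132} = \frac{8691}{23566}$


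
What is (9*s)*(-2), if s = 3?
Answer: -54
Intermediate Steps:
(9*s)*(-2) = (9*3)*(-2) = 27*(-2) = -54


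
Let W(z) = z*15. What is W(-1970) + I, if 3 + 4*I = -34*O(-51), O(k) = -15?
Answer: -117693/4 ≈ -29423.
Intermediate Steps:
W(z) = 15*z
I = 507/4 (I = -¾ + (-34*(-15))/4 = -¾ + (¼)*510 = -¾ + 255/2 = 507/4 ≈ 126.75)
W(-1970) + I = 15*(-1970) + 507/4 = -29550 + 507/4 = -117693/4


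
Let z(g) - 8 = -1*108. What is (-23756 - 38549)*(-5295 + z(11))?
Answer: 336135475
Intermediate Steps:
z(g) = -100 (z(g) = 8 - 1*108 = 8 - 108 = -100)
(-23756 - 38549)*(-5295 + z(11)) = (-23756 - 38549)*(-5295 - 100) = -62305*(-5395) = 336135475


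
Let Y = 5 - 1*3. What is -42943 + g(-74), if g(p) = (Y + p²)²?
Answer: 29965541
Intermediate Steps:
Y = 2 (Y = 5 - 3 = 2)
g(p) = (2 + p²)²
-42943 + g(-74) = -42943 + (2 + (-74)²)² = -42943 + (2 + 5476)² = -42943 + 5478² = -42943 + 30008484 = 29965541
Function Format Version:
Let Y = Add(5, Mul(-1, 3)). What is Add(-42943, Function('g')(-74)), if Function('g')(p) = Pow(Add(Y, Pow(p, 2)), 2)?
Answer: 29965541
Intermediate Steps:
Y = 2 (Y = Add(5, -3) = 2)
Function('g')(p) = Pow(Add(2, Pow(p, 2)), 2)
Add(-42943, Function('g')(-74)) = Add(-42943, Pow(Add(2, Pow(-74, 2)), 2)) = Add(-42943, Pow(Add(2, 5476), 2)) = Add(-42943, Pow(5478, 2)) = Add(-42943, 30008484) = 29965541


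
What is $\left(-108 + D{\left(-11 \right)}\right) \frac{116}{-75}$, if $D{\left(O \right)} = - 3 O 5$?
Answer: $- \frac{2204}{25} \approx -88.16$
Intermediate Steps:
$D{\left(O \right)} = - 15 O$
$\left(-108 + D{\left(-11 \right)}\right) \frac{116}{-75} = \left(-108 - -165\right) \frac{116}{-75} = \left(-108 + 165\right) 116 \left(- \frac{1}{75}\right) = 57 \left(- \frac{116}{75}\right) = - \frac{2204}{25}$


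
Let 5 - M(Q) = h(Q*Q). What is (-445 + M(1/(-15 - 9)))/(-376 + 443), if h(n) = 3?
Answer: -443/67 ≈ -6.6119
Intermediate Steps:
M(Q) = 2 (M(Q) = 5 - 1*3 = 5 - 3 = 2)
(-445 + M(1/(-15 - 9)))/(-376 + 443) = (-445 + 2)/(-376 + 443) = -443/67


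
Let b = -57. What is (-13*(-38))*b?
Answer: -28158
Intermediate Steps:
(-13*(-38))*b = -13*(-38)*(-57) = 494*(-57) = -28158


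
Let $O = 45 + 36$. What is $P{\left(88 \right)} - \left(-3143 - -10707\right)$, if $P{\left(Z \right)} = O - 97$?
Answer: $-7580$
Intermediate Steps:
$O = 81$
$P{\left(Z \right)} = -16$ ($P{\left(Z \right)} = 81 - 97 = -16$)
$P{\left(88 \right)} - \left(-3143 - -10707\right) = -16 - \left(-3143 - -10707\right) = -16 - \left(-3143 + 10707\right) = -16 - 7564 = -7580$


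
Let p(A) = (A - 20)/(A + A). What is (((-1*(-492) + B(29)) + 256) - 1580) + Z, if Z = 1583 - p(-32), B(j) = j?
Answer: 12467/16 ≈ 779.19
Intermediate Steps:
p(A) = (-20 + A)/(2*A) (p(A) = (-20 + A)/((2*A)) = (-20 + A)*(1/(2*A)) = (-20 + A)/(2*A))
Z = 25315/16 (Z = 1583 - (-20 - 32)/(2*(-32)) = 1583 - (-1)*(-52)/(2*32) = 1583 - 1*13/16 = 1583 - 13/16 = 25315/16 ≈ 1582.2)
(((-1*(-492) + B(29)) + 256) - 1580) + Z = (((-1*(-492) + 29) + 256) - 1580) + 25315/16 = (((492 + 29) + 256) - 1580) + 25315/16 = ((521 + 256) - 1580) + 25315/16 = (777 - 1580) + 25315/16 = -803 + 25315/16 = 12467/16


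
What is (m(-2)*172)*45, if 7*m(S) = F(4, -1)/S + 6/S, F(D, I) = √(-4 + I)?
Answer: -23220/7 - 3870*I*√5/7 ≈ -3317.1 - 1236.2*I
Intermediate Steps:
m(S) = 6/(7*S) + I*√5/(7*S) (m(S) = (√(-4 - 1)/S + 6/S)/7 = (√(-5)/S + 6/S)/7 = ((I*√5)/S + 6/S)/7 = (I*√5/S + 6/S)/7 = (6/S + I*√5/S)/7 = 6/(7*S) + I*√5/(7*S))
(m(-2)*172)*45 = (((⅐)*(6 + I*√5)/(-2))*172)*45 = (((⅐)*(-½)*(6 + I*√5))*172)*45 = ((-3/7 - I*√5/14)*172)*45 = (-516/7 - 86*I*√5/7)*45 = -23220/7 - 3870*I*√5/7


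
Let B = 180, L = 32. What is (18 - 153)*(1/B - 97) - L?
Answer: 52249/4 ≈ 13062.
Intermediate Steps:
(18 - 153)*(1/B - 97) - L = (18 - 153)*(1/180 - 97) - 1*32 = -135*(1/180 - 97) - 32 = -135*(-17459/180) - 32 = 52377/4 - 32 = 52249/4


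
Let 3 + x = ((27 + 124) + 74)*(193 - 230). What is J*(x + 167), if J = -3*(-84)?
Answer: -2056572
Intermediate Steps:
J = 252
x = -8328 (x = -3 + ((27 + 124) + 74)*(193 - 230) = -3 + (151 + 74)*(-37) = -3 + 225*(-37) = -3 - 8325 = -8328)
J*(x + 167) = 252*(-8328 + 167) = 252*(-8161) = -2056572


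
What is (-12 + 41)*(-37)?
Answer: -1073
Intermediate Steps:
(-12 + 41)*(-37) = 29*(-37) = -1073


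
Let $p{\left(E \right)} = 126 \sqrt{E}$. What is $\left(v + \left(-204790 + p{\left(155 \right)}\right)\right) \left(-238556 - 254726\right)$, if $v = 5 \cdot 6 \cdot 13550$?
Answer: $-99499912220 - 62153532 \sqrt{155} \approx -1.0027 \cdot 10^{11}$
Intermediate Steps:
$v = 406500$ ($v = 30 \cdot 13550 = 406500$)
$\left(v + \left(-204790 + p{\left(155 \right)}\right)\right) \left(-238556 - 254726\right) = \left(406500 - \left(204790 - 126 \sqrt{155}\right)\right) \left(-238556 - 254726\right) = \left(201710 + 126 \sqrt{155}\right) \left(-493282\right) = -99499912220 - 62153532 \sqrt{155}$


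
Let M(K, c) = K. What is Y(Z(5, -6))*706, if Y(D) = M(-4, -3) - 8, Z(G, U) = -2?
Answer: -8472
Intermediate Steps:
Y(D) = -12 (Y(D) = -4 - 8 = -12)
Y(Z(5, -6))*706 = -12*706 = -8472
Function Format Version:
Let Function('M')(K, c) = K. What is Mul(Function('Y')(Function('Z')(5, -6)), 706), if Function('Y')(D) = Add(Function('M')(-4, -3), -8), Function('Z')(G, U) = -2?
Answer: -8472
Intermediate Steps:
Function('Y')(D) = -12 (Function('Y')(D) = Add(-4, -8) = -12)
Mul(Function('Y')(Function('Z')(5, -6)), 706) = Mul(-12, 706) = -8472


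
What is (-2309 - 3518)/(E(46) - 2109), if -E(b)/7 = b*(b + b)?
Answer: 5827/31733 ≈ 0.18363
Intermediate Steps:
E(b) = -14*b**2 (E(b) = -7*b*(b + b) = -7*b*2*b = -14*b**2)
(-2309 - 3518)/(E(46) - 2109) = (-2309 - 3518)/(-14*46**2 - 2109) = -5827/(-14*2116 - 2109) = -5827/(-29624 - 2109) = -5827/(-31733) = -5827*(-1/31733) = 5827/31733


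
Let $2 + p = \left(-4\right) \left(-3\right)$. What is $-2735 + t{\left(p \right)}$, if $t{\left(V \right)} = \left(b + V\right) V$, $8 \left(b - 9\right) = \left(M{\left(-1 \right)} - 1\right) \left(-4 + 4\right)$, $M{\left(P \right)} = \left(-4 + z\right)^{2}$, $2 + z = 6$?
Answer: $-2545$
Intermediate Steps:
$z = 4$ ($z = -2 + 6 = 4$)
$M{\left(P \right)} = 0$ ($M{\left(P \right)} = \left(-4 + 4\right)^{2} = 0^{2} = 0$)
$b = 9$ ($b = 9 + \frac{\left(0 - 1\right) \left(-4 + 4\right)}{8} = 9 + \frac{\left(-1\right) 0}{8} = 9 + \frac{1}{8} \cdot 0 = 9 + 0 = 9$)
$p = 10$ ($p = -2 - -12 = -2 + 12 = 10$)
$t{\left(V \right)} = V \left(9 + V\right)$ ($t{\left(V \right)} = \left(9 + V\right) V = V \left(9 + V\right)$)
$-2735 + t{\left(p \right)} = -2735 + 10 \left(9 + 10\right) = -2735 + 10 \cdot 19 = -2735 + 190 = -2545$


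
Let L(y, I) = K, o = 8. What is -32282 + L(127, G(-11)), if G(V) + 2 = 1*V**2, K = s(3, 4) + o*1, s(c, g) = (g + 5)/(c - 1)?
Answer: -64539/2 ≈ -32270.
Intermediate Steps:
s(c, g) = (5 + g)/(-1 + c)
K = 25/2 (K = (5 + 4)/(-1 + 3) + 8*1 = 9/2 + 8 = 25/2 ≈ 12.500)
G(V) = -2 + V**2 (G(V) = -2 + 1*V**2 = -2 + V**2)
L(y, I) = 25/2
-32282 + L(127, G(-11)) = -32282 + 25/2 = -64539/2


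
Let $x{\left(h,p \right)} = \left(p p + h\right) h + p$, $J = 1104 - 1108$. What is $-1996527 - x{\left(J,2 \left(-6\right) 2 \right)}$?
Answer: $-1994215$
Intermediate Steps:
$J = -4$
$x{\left(h,p \right)} = p + h \left(h + p^{2}\right)$ ($x{\left(h,p \right)} = \left(p^{2} + h\right) h + p = \left(h + p^{2}\right) h + p = h \left(h + p^{2}\right) + p = p + h \left(h + p^{2}\right)$)
$-1996527 - x{\left(J,2 \left(-6\right) 2 \right)} = -1996527 - \left(2 \left(-6\right) 2 + \left(-4\right)^{2} - 4 \left(2 \left(-6\right) 2\right)^{2}\right) = -1996527 - \left(\left(-12\right) 2 + 16 - 4 \left(\left(-12\right) 2\right)^{2}\right) = -1996527 - \left(-24 + 16 - 4 \left(-24\right)^{2}\right) = -1996527 - \left(-24 + 16 - 2304\right) = -1996527 - -2312 = -1996527 + 2312 = -1994215$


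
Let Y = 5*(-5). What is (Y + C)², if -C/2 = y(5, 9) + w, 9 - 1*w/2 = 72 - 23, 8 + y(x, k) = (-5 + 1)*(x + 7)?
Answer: 61009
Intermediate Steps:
y(x, k) = -36 - 4*x (y(x, k) = -8 + (-5 + 1)*(x + 7) = -8 - 4*(7 + x) = -8 + (-28 - 4*x) = -36 - 4*x)
w = -80 (w = 18 - 2*(72 - 23) = 18 - 2*49 = 18 - 98 = -80)
C = 272 (C = -2*((-36 - 4*5) - 80) = -2*((-36 - 20) - 80) = -2*(-56 - 80) = -2*(-136) = 272)
Y = -25
(Y + C)² = (-25 + 272)² = 247² = 61009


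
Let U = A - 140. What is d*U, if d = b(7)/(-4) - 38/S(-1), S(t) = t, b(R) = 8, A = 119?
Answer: -756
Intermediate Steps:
U = -21 (U = 119 - 140 = -21)
d = 36 (d = 8/(-4) - 38/(-1) = 8*(-¼) - 38*(-1) = -2 + 38 = 36)
d*U = 36*(-21) = -756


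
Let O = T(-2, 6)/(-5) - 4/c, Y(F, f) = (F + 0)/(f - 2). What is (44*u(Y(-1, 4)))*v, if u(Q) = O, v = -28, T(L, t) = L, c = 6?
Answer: 4928/15 ≈ 328.53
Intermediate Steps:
Y(F, f) = F/(-2 + f)
O = -4/15 (O = -2/(-5) - 4/6 = -2*(-⅕) - 4*⅙ = ⅖ - ⅔ = -4/15 ≈ -0.26667)
u(Q) = -4/15
(44*u(Y(-1, 4)))*v = (44*(-4/15))*(-28) = -176/15*(-28) = 4928/15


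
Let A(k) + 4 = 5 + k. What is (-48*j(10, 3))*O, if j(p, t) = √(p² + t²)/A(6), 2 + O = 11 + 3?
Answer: -576*√109/7 ≈ -859.09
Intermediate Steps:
A(k) = 1 + k (A(k) = -4 + (5 + k) = 1 + k)
O = 12 (O = -2 + (11 + 3) = -2 + 14 = 12)
j(p, t) = √(p² + t²)/7 (j(p, t) = √(p² + t²)/(1 + 6) = √(p² + t²)/7)
(-48*j(10, 3))*O = -48*√(10² + 3²)/7*12 = -48*√(100 + 9)/7*12 = -48*√109/7*12 = -576*√109/7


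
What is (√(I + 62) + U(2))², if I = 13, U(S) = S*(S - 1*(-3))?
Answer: 175 + 100*√3 ≈ 348.21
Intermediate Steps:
U(S) = S*(3 + S) (U(S) = S*(S + 3) = S*(3 + S))
(√(I + 62) + U(2))² = (√(13 + 62) + 2*(3 + 2))² = (√75 + 2*5)² = (5*√3 + 10)² = (10 + 5*√3)²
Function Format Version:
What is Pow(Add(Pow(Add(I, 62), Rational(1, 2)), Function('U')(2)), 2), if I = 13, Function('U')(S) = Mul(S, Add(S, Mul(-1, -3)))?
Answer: Add(175, Mul(100, Pow(3, Rational(1, 2)))) ≈ 348.21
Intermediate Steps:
Function('U')(S) = Mul(S, Add(3, S)) (Function('U')(S) = Mul(S, Add(S, 3)) = Mul(S, Add(3, S)))
Pow(Add(Pow(Add(I, 62), Rational(1, 2)), Function('U')(2)), 2) = Pow(Add(Pow(Add(13, 62), Rational(1, 2)), Mul(2, Add(3, 2))), 2) = Pow(Add(Pow(75, Rational(1, 2)), Mul(2, 5)), 2) = Pow(Add(Mul(5, Pow(3, Rational(1, 2))), 10), 2) = Pow(Add(10, Mul(5, Pow(3, Rational(1, 2)))), 2)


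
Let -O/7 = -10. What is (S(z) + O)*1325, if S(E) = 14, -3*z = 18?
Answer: 111300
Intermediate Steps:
z = -6 (z = -⅓*18 = -6)
O = 70 (O = -7*(-10) = 70)
(S(z) + O)*1325 = (14 + 70)*1325 = 84*1325 = 111300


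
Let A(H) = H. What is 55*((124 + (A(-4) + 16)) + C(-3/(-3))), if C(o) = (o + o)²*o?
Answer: 7700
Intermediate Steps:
C(o) = 4*o³ (C(o) = (2*o)²*o = (4*o²)*o = 4*o³)
55*((124 + (A(-4) + 16)) + C(-3/(-3))) = 55*((124 + (-4 + 16)) + 4*(-3/(-3))³) = 55*((124 + 12) + 4*(-3*(-⅓))³) = 55*(136 + 4*1³) = 55*(136 + 4*1) = 55*(136 + 4) = 55*140 = 7700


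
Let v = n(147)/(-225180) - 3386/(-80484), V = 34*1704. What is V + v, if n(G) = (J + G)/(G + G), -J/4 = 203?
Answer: 734998123178093/12686370984 ≈ 57936.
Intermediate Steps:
J = -812 (J = -4*203 = -812)
V = 57936
n(G) = (-812 + G)/(2*G) (n(G) = (-812 + G)/(G + G) = (-812 + G)/((2*G)) = (-812 + G)*(1/(2*G)) = (-812 + G)/(2*G))
v = 533849069/12686370984 (v = ((1/2)*(-812 + 147)/147)/(-225180) - 3386/(-80484) = ((1/2)*(1/147)*(-665))*(-1/225180) - 3386*(-1/80484) = -95/42*(-1/225180) + 1693/40242 = 19/1891512 + 1693/40242 = 533849069/12686370984 ≈ 0.042081)
V + v = 57936 + 533849069/12686370984 = 734998123178093/12686370984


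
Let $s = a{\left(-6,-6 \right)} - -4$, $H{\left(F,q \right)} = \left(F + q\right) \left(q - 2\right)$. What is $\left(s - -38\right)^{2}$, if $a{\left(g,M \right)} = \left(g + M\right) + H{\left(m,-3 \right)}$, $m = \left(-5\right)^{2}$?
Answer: $6400$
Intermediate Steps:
$m = 25$
$H{\left(F,q \right)} = \left(-2 + q\right) \left(F + q\right)$ ($H{\left(F,q \right)} = \left(F + q\right) \left(-2 + q\right) = \left(-2 + q\right) \left(F + q\right)$)
$a{\left(g,M \right)} = -110 + M + g$ ($a{\left(g,M \right)} = \left(g + M\right) + \left(\left(-3\right)^{2} - 50 - -6 + 25 \left(-3\right)\right) = \left(M + g\right) + \left(9 - 50 + 6 - 75\right) = \left(M + g\right) - 110 = -110 + M + g$)
$s = -118$ ($s = \left(-110 - 6 - 6\right) - -4 = -122 + 4 = -118$)
$\left(s - -38\right)^{2} = \left(-118 - -38\right)^{2} = \left(-118 + \left(-26 + 64\right)\right)^{2} = \left(-118 + 38\right)^{2} = \left(-80\right)^{2} = 6400$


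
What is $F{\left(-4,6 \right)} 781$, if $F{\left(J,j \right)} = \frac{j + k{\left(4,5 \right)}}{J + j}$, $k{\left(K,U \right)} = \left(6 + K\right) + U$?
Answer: $\frac{16401}{2} \approx 8200.5$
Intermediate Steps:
$k{\left(K,U \right)} = 6 + K + U$
$F{\left(J,j \right)} = \frac{15 + j}{J + j}$ ($F{\left(J,j \right)} = \frac{j + \left(6 + 4 + 5\right)}{J + j} = \frac{j + 15}{J + j} = \frac{15 + j}{J + j}$)
$F{\left(-4,6 \right)} 781 = \frac{15 + 6}{-4 + 6} \cdot 781 = \frac{1}{2} \cdot 21 \cdot 781 = \frac{21}{2} \cdot 781 = \frac{16401}{2}$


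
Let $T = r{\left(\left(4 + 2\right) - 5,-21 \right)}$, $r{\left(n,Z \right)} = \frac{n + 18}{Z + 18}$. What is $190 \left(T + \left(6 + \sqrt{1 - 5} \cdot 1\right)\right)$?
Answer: $- \frac{190}{3} + 380 i \approx -63.333 + 380.0 i$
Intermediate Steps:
$r{\left(n,Z \right)} = \frac{18 + n}{18 + Z}$
$T = - \frac{19}{3}$ ($T = \frac{18 + \left(\left(4 + 2\right) - 5\right)}{18 - 21} = \frac{18 + \left(6 - 5\right)}{-3} = - \frac{18 + 1}{3} = \left(- \frac{1}{3}\right) 19 = - \frac{19}{3} \approx -6.3333$)
$190 \left(T + \left(6 + \sqrt{1 - 5} \cdot 1\right)\right) = 190 \left(- \frac{19}{3} + \left(6 + \sqrt{1 - 5} \cdot 1\right)\right) = 190 \left(- \frac{19}{3} + \left(6 + \sqrt{-4} \cdot 1\right)\right) = 190 \left(- \frac{19}{3} + \left(6 + 2 i 1\right)\right) = 190 \left(- \frac{19}{3} + \left(6 + 2 i\right)\right) = 190 \left(- \frac{1}{3} + 2 i\right) = - \frac{190}{3} + 380 i$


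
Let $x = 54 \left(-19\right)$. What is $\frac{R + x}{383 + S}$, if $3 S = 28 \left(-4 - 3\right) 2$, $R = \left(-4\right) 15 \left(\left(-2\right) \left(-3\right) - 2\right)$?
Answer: $- \frac{3798}{757} \approx -5.0172$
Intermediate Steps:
$x = -1026$
$R = -240$ ($R = - 60 \left(6 - 2\right) = \left(-60\right) 4 = -240$)
$S = - \frac{392}{3}$ ($S = \frac{28 \left(-4 - 3\right) 2}{3} = \frac{28 \left(\left(-7\right) 2\right)}{3} = \frac{28 \left(-14\right)}{3} = \frac{1}{3} \left(-392\right) = - \frac{392}{3} \approx -130.67$)
$\frac{R + x}{383 + S} = \frac{-240 - 1026}{383 - \frac{392}{3}} = - \frac{1266}{\frac{757}{3}} = \left(-1266\right) \frac{3}{757} = - \frac{3798}{757}$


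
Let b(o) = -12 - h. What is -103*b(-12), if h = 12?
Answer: 2472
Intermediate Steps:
b(o) = -24 (b(o) = -12 - 1*12 = -12 - 12 = -24)
-103*b(-12) = -103*(-24) = 2472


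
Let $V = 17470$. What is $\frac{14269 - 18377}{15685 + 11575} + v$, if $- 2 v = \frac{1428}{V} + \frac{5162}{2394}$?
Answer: $- \frac{7237804429}{5700499434} \approx -1.2697$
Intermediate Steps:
$v = - \frac{23399693}{20911590}$ ($v = - \frac{\frac{1428}{17470} + \frac{5162}{2394}}{2} = - \frac{1428 \cdot \frac{1}{17470} + 5162 \cdot \frac{1}{2394}}{2} = - \frac{\frac{714}{8735} + \frac{2581}{1197}}{2} = \left(- \frac{1}{2}\right) \frac{23399693}{10455795} = - \frac{23399693}{20911590} \approx -1.119$)
$\frac{14269 - 18377}{15685 + 11575} + v = \frac{14269 - 18377}{15685 + 11575} - \frac{23399693}{20911590} = - \frac{4108}{27260} - \frac{23399693}{20911590} = \left(-4108\right) \frac{1}{27260} - \frac{23399693}{20911590} = - \frac{1027}{6815} - \frac{23399693}{20911590} = - \frac{7237804429}{5700499434}$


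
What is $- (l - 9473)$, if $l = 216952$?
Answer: $-207479$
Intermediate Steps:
$- (l - 9473) = - (216952 - 9473) = \left(-1\right) 207479 = -207479$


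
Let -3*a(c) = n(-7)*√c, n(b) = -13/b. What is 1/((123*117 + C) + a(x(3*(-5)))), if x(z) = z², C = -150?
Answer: 7/99622 ≈ 7.0266e-5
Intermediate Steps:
a(c) = -13*√c/21 (a(c) = -(-13/(-7))*√c/3 = -(-13*(-⅐))*√c/3 = -13*√c/21)
1/((123*117 + C) + a(x(3*(-5)))) = 1/((123*117 - 150) - 13*√((3*(-5))²)/21) = 1/((14391 - 150) - 13*√((-15)²)/21) = 1/(14241 - 13*√225/21) = 1/(14241 - 13/21*15) = 1/(14241 - 65/7) = 1/(99622/7) = 7/99622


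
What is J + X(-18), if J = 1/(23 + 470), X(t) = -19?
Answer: -9366/493 ≈ -18.998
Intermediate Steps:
J = 1/493 ≈ 0.0020284
J + X(-18) = 1/493 - 19 = -9366/493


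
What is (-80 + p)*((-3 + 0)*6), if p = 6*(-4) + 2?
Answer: 1836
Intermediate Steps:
p = -22 (p = -24 + 2 = -22)
(-80 + p)*((-3 + 0)*6) = (-80 - 22)*((-3 + 0)*6) = -(-306)*6 = -102*(-18) = 1836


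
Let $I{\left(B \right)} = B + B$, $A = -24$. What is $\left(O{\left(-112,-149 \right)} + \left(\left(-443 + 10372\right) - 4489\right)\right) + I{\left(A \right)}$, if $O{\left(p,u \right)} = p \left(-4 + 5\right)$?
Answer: $5280$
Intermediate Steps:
$I{\left(B \right)} = 2 B$
$O{\left(p,u \right)} = p$ ($O{\left(p,u \right)} = p 1 = p$)
$\left(O{\left(-112,-149 \right)} + \left(\left(-443 + 10372\right) - 4489\right)\right) + I{\left(A \right)} = \left(-112 + \left(\left(-443 + 10372\right) - 4489\right)\right) + 2 \left(-24\right) = \left(-112 + \left(9929 - 4489\right)\right) - 48 = \left(-112 + 5440\right) - 48 = 5328 - 48 = 5280$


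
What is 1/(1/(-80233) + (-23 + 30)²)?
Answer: 80233/3931416 ≈ 0.020408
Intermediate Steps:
1/(1/(-80233) + (-23 + 30)²) = 1/(-1/80233 + 7²) = 1/(-1/80233 + 49) = 1/(3931416/80233) = 80233/3931416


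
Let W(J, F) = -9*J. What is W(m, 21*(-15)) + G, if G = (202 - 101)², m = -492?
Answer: 14629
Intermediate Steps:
G = 10201 (G = 101² = 10201)
W(m, 21*(-15)) + G = -9*(-492) + 10201 = 4428 + 10201 = 14629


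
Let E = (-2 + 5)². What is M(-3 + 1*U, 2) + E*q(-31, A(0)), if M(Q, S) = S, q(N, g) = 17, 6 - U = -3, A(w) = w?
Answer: 155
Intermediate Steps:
U = 9 (U = 6 - 1*(-3) = 6 + 3 = 9)
E = 9 (E = 3² = 9)
M(-3 + 1*U, 2) + E*q(-31, A(0)) = 2 + 9*17 = 2 + 153 = 155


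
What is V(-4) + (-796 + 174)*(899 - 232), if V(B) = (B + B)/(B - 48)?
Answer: -5393360/13 ≈ -4.1487e+5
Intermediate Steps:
V(B) = 2*B/(-48 + B) (V(B) = (2*B)/(-48 + B) = 2*B/(-48 + B))
V(-4) + (-796 + 174)*(899 - 232) = 2*(-4)/(-48 - 4) + (-796 + 174)*(899 - 232) = 2*(-4)/(-52) - 622*667 = 2*(-4)*(-1/52) - 414874 = 2/13 - 414874 = -5393360/13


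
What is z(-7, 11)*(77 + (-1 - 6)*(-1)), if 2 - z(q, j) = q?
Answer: 756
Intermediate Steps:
z(q, j) = 2 - q
z(-7, 11)*(77 + (-1 - 6)*(-1)) = (2 - 1*(-7))*(77 + (-1 - 6)*(-1)) = (2 + 7)*(77 - 7*(-1)) = 9*(77 + 7) = 9*84 = 756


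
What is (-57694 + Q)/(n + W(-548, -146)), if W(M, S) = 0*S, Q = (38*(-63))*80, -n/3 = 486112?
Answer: 124607/729168 ≈ 0.17089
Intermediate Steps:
n = -1458336 (n = -3*486112 = -1458336)
Q = -191520 (Q = -2394*80 = -191520)
W(M, S) = 0
(-57694 + Q)/(n + W(-548, -146)) = (-57694 - 191520)/(-1458336 + 0) = -249214/(-1458336) = -249214*(-1/1458336) = 124607/729168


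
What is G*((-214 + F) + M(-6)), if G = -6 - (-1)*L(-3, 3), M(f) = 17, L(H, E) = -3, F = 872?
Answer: -6075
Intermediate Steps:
G = -9 (G = -6 - (-1)*(-3) = -6 - 1*3 = -6 - 3 = -9)
G*((-214 + F) + M(-6)) = -9*((-214 + 872) + 17) = -9*(658 + 17) = -9*675 = -6075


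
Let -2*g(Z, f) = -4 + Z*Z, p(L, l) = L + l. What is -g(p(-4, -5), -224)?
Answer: 77/2 ≈ 38.500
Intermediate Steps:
g(Z, f) = 2 - Z²/2 (g(Z, f) = -(-4 + Z*Z)/2 = -(-4 + Z²)/2 = 2 - Z²/2)
-g(p(-4, -5), -224) = -(2 - (-4 - 5)²/2) = -(2 - ½*(-9)²) = -(2 - ½*81) = -(2 - 81/2) = -1*(-77/2) = 77/2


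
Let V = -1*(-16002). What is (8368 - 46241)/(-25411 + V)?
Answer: 37873/9409 ≈ 4.0252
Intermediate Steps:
V = 16002
(8368 - 46241)/(-25411 + V) = (8368 - 46241)/(-25411 + 16002) = -37873/(-9409) = -37873*(-1/9409) = 37873/9409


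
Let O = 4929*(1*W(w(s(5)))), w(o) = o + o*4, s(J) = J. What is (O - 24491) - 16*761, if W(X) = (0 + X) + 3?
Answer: 101345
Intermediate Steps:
w(o) = 5*o (w(o) = o + 4*o = 5*o)
W(X) = 3 + X (W(X) = X + 3 = 3 + X)
O = 138012 (O = 4929*(1*(3 + 5*5)) = 4929*(1*(3 + 25)) = 4929*(1*28) = 4929*28 = 138012)
(O - 24491) - 16*761 = (138012 - 24491) - 16*761 = 113521 - 12176 = 101345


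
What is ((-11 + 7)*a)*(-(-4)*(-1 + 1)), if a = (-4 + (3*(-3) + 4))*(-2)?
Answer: 0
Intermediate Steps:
a = 18 (a = (-4 + (-9 + 4))*(-2) = (-4 - 5)*(-2) = -9*(-2) = 18)
((-11 + 7)*a)*(-(-4)*(-1 + 1)) = ((-11 + 7)*18)*(-(-4)*(-1 + 1)) = (-4*18)*(-(-4)*0) = -(-72)*0 = -72*0 = 0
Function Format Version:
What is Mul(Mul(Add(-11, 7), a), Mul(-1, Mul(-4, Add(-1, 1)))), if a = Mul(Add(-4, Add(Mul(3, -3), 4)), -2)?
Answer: 0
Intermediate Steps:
a = 18 (a = Mul(Add(-4, Add(-9, 4)), -2) = Mul(Add(-4, -5), -2) = Mul(-9, -2) = 18)
Mul(Mul(Add(-11, 7), a), Mul(-1, Mul(-4, Add(-1, 1)))) = Mul(Mul(Add(-11, 7), 18), Mul(-1, Mul(-4, Add(-1, 1)))) = Mul(Mul(-4, 18), Mul(-1, Mul(-4, 0))) = Mul(-72, Mul(-1, 0)) = Mul(-72, 0) = 0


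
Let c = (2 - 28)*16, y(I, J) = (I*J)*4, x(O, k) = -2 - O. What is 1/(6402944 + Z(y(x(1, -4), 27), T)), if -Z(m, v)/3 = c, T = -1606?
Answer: 1/6404192 ≈ 1.5615e-7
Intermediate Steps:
y(I, J) = 4*I*J
c = -416 (c = -26*16 = -416)
Z(m, v) = 1248 (Z(m, v) = -3*(-416) = 1248)
1/(6402944 + Z(y(x(1, -4), 27), T)) = 1/(6402944 + 1248) = 1/6404192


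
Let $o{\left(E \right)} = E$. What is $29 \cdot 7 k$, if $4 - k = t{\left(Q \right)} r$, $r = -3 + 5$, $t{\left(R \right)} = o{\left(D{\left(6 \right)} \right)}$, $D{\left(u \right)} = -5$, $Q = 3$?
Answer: $2842$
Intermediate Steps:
$t{\left(R \right)} = -5$
$r = 2$
$k = 14$ ($k = 4 - \left(-5\right) 2 = 4 - -10 = 4 + 10 = 14$)
$29 \cdot 7 k = 29 \cdot 7 \cdot 14 = 203 \cdot 14 = 2842$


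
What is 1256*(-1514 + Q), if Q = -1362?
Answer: -3612256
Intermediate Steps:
1256*(-1514 + Q) = 1256*(-1514 - 1362) = 1256*(-2876) = -3612256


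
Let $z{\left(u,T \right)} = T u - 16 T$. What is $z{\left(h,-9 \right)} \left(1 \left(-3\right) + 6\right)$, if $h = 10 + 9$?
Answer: $-81$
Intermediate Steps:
$h = 19$
$z{\left(u,T \right)} = - 16 T + T u$
$z{\left(h,-9 \right)} \left(1 \left(-3\right) + 6\right) = - 9 \left(-16 + 19\right) \left(1 \left(-3\right) + 6\right) = \left(-9\right) 3 \left(-3 + 6\right) = \left(-27\right) 3 = -81$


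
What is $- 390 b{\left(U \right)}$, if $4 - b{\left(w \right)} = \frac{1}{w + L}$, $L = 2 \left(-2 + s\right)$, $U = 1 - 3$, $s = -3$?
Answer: $- \frac{3185}{2} \approx -1592.5$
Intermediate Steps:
$U = -2$
$L = -10$ ($L = 2 \left(-2 - 3\right) = 2 \left(-5\right) = -10$)
$b{\left(w \right)} = 4 - \frac{1}{-10 + w}$ ($b{\left(w \right)} = 4 - \frac{1}{w - 10} = 4 - \frac{1}{-10 + w}$)
$- 390 b{\left(U \right)} = - 390 \frac{-41 + 4 \left(-2\right)}{-10 - 2} = - 390 \frac{-41 - 8}{-12} = - 390 \left(\left(- \frac{1}{12}\right) \left(-49\right)\right) = \left(-390\right) \frac{49}{12} = - \frac{3185}{2}$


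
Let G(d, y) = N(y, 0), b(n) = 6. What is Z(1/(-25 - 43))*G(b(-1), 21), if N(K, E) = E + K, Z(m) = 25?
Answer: 525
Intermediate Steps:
G(d, y) = y (G(d, y) = 0 + y = y)
Z(1/(-25 - 43))*G(b(-1), 21) = 25*21 = 525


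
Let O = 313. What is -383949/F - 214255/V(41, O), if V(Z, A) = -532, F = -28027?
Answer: 6209185753/14910364 ≈ 416.43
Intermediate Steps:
-383949/F - 214255/V(41, O) = -383949/(-28027) - 214255/(-532) = -383949*(-1/28027) - 214255*(-1/532) = 383949/28027 + 214255/532 = 6209185753/14910364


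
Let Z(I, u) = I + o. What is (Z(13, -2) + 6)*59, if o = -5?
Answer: 826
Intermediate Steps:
Z(I, u) = -5 + I (Z(I, u) = I - 5 = -5 + I)
(Z(13, -2) + 6)*59 = ((-5 + 13) + 6)*59 = (8 + 6)*59 = 14*59 = 826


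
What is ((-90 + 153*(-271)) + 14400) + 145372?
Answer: 118219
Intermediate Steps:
((-90 + 153*(-271)) + 14400) + 145372 = ((-90 - 41463) + 14400) + 145372 = (-41553 + 14400) + 145372 = -27153 + 145372 = 118219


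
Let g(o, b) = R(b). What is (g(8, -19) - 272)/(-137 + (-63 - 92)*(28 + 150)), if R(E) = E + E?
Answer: 310/27727 ≈ 0.011180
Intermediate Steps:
R(E) = 2*E
g(o, b) = 2*b
(g(8, -19) - 272)/(-137 + (-63 - 92)*(28 + 150)) = (2*(-19) - 272)/(-137 + (-63 - 92)*(28 + 150)) = (-38 - 272)/(-137 - 155*178) = -310/(-137 - 27590) = -310/(-27727) = -310*(-1/27727) = 310/27727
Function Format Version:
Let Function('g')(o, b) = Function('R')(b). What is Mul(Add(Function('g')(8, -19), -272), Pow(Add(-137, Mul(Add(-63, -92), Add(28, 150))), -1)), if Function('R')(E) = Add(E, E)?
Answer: Rational(310, 27727) ≈ 0.011180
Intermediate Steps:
Function('R')(E) = Mul(2, E)
Function('g')(o, b) = Mul(2, b)
Mul(Add(Function('g')(8, -19), -272), Pow(Add(-137, Mul(Add(-63, -92), Add(28, 150))), -1)) = Mul(Add(Mul(2, -19), -272), Pow(Add(-137, Mul(Add(-63, -92), Add(28, 150))), -1)) = Mul(Add(-38, -272), Pow(Add(-137, Mul(-155, 178)), -1)) = Mul(-310, Pow(Add(-137, -27590), -1)) = Mul(-310, Pow(-27727, -1)) = Mul(-310, Rational(-1, 27727)) = Rational(310, 27727)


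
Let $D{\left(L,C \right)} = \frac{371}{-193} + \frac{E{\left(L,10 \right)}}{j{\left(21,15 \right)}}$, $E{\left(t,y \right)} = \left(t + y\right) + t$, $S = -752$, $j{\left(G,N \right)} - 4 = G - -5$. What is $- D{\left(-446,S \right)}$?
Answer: $\frac{30226}{965} \approx 31.322$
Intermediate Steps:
$j{\left(G,N \right)} = 9 + G$ ($j{\left(G,N \right)} = 4 + \left(G - -5\right) = 4 + \left(G + 5\right) = 4 + \left(5 + G\right) = 9 + G$)
$E{\left(t,y \right)} = y + 2 t$
$D{\left(L,C \right)} = - \frac{920}{579} + \frac{L}{15}$ ($D{\left(L,C \right)} = \frac{371}{-193} + \frac{10 + 2 L}{9 + 21} = 371 \left(- \frac{1}{193}\right) + \frac{10 + 2 L}{30} = - \frac{371}{193} + \left(10 + 2 L\right) \frac{1}{30} = - \frac{371}{193} + \left(\frac{1}{3} + \frac{L}{15}\right) = - \frac{920}{579} + \frac{L}{15}$)
$- D{\left(-446,S \right)} = - (- \frac{920}{579} + \frac{1}{15} \left(-446\right)) = - (- \frac{920}{579} - \frac{446}{15}) = \left(-1\right) \left(- \frac{30226}{965}\right) = \frac{30226}{965}$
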